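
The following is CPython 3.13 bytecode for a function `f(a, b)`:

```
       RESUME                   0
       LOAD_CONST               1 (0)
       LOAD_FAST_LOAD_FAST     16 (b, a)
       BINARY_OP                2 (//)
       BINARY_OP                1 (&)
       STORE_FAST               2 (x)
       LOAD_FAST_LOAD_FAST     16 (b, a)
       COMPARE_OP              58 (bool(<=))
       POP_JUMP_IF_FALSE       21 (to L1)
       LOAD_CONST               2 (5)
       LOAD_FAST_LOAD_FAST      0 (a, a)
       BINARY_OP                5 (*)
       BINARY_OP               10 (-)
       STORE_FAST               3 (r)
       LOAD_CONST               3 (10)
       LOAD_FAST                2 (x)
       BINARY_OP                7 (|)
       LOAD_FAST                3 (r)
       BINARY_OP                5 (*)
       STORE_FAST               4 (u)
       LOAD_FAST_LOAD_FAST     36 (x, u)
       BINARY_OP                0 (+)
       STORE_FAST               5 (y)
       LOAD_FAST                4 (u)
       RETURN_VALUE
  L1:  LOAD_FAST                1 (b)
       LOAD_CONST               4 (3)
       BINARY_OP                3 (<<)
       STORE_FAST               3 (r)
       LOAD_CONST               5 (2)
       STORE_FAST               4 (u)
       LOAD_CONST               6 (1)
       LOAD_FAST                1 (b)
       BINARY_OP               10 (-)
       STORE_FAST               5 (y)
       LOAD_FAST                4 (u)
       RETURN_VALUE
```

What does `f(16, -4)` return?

-2510

LOAD_CONST → push 0. Stack: [0]
LOAD_FAST_LOAD_FAST b,a → push -4,16. Stack: [0, -4, 16]
BINARY_OP // → -4 // 16 = -1. Stack: [0, -1]
BINARY_OP & → 0 & -1 = 0. Stack: [0]
STORE_FAST x → x=0. Stack: []
LOAD_FAST_LOAD_FAST b,a → push -4,16. Stack: [-4, 16]
COMPARE_OP bool(<=) → -4 vs 16 = True. Stack: [True]
POP_JUMP_IF_FALSE → pop True; no jump. Stack: []
LOAD_CONST → push 5. Stack: [5]
LOAD_FAST_LOAD_FAST a,a → push 16,16. Stack: [5, 16, 16]
BINARY_OP * → 16 * 16 = 256. Stack: [5, 256]
BINARY_OP - → 5 - 256 = -251. Stack: [-251]
STORE_FAST r → r=-251. Stack: []
LOAD_CONST → push 10. Stack: [10]
LOAD_FAST x → push 0. Stack: [10, 0]
BINARY_OP | → 10 | 0 = 10. Stack: [10]
LOAD_FAST r → push -251. Stack: [10, -251]
BINARY_OP * → 10 * -251 = -2510. Stack: [-2510]
STORE_FAST u → u=-2510. Stack: []
LOAD_FAST_LOAD_FAST x,u → push 0,-2510. Stack: [0, -2510]
BINARY_OP + → 0 + -2510 = -2510. Stack: [-2510]
STORE_FAST y → y=-2510. Stack: []
LOAD_FAST u → push -2510. Stack: [-2510]
RETURN_VALUE → return -2510.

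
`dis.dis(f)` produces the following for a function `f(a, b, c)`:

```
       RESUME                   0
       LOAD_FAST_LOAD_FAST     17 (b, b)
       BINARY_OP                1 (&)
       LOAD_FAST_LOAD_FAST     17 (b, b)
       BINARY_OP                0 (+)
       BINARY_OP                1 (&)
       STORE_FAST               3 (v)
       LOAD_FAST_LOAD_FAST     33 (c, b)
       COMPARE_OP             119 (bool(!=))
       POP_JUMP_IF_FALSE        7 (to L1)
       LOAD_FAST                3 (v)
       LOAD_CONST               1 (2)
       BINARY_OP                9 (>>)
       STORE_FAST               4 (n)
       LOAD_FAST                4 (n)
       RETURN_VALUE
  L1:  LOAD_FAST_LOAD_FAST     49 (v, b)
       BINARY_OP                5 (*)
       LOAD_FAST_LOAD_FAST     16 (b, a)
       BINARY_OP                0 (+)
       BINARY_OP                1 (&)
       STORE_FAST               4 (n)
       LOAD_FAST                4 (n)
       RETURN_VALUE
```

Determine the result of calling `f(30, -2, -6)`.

-1

LOAD_FAST_LOAD_FAST b,b → push -2,-2. Stack: [-2, -2]
BINARY_OP & → -2 & -2 = -2. Stack: [-2]
LOAD_FAST_LOAD_FAST b,b → push -2,-2. Stack: [-2, -2, -2]
BINARY_OP + → -2 + -2 = -4. Stack: [-2, -4]
BINARY_OP & → -2 & -4 = -4. Stack: [-4]
STORE_FAST v → v=-4. Stack: []
LOAD_FAST_LOAD_FAST c,b → push -6,-2. Stack: [-6, -2]
COMPARE_OP bool(!=) → -6 vs -2 = True. Stack: [True]
POP_JUMP_IF_FALSE → pop True; no jump. Stack: []
LOAD_FAST v → push -4. Stack: [-4]
LOAD_CONST → push 2. Stack: [-4, 2]
BINARY_OP >> → -4 >> 2 = -1. Stack: [-1]
STORE_FAST n → n=-1. Stack: []
LOAD_FAST n → push -1. Stack: [-1]
RETURN_VALUE → return -1.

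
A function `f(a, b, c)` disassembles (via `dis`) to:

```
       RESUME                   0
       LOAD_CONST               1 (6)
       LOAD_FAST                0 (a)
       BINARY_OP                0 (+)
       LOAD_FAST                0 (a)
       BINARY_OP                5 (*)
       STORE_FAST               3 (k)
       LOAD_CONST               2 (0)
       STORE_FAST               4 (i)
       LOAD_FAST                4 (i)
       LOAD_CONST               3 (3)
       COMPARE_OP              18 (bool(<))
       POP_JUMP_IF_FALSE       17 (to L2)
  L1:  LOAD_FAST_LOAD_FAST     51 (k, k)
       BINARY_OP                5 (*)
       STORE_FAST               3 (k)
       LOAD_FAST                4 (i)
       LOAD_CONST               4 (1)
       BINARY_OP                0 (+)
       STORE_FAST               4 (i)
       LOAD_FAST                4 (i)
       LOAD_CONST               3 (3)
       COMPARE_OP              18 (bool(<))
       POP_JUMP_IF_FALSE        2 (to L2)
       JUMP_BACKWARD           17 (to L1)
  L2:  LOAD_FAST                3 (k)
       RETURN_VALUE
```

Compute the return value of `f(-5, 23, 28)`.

390625

LOAD_CONST → push 6. Stack: [6]
LOAD_FAST a → push -5. Stack: [6, -5]
BINARY_OP + → 6 + -5 = 1. Stack: [1]
LOAD_FAST a → push -5. Stack: [1, -5]
BINARY_OP * → 1 * -5 = -5. Stack: [-5]
STORE_FAST k → k=-5. Stack: []
LOAD_CONST → push 0. Stack: [0]
STORE_FAST i → i=0. Stack: []
LOAD_FAST i → push 0. Stack: [0]
LOAD_CONST → push 3. Stack: [0, 3]
COMPARE_OP bool(<) → 0 vs 3 = True. Stack: [True]
POP_JUMP_IF_FALSE → pop True; no jump. Stack: []
LOAD_FAST_LOAD_FAST k,k → push -5,-5. Stack: [-5, -5]
BINARY_OP * → -5 * -5 = 25. Stack: [25]
STORE_FAST k → k=25. Stack: []
LOAD_FAST i → push 0. Stack: [0]
LOAD_CONST → push 1. Stack: [0, 1]
BINARY_OP + → 0 + 1 = 1. Stack: [1]
STORE_FAST i → i=1. Stack: []
LOAD_FAST i → push 1. Stack: [1]
LOAD_CONST → push 3. Stack: [1, 3]
COMPARE_OP bool(<) → 1 vs 3 = True. Stack: [True]
POP_JUMP_IF_FALSE → pop True; no jump. Stack: []
LOAD_FAST_LOAD_FAST k,k → push 25,25. Stack: [25, 25]
BINARY_OP * → 25 * 25 = 625. Stack: [625]
STORE_FAST k → k=625. Stack: []
LOAD_FAST i → push 1. Stack: [1]
LOAD_CONST → push 1. Stack: [1, 1]
BINARY_OP + → 1 + 1 = 2. Stack: [2]
STORE_FAST i → i=2. Stack: []
LOAD_FAST i → push 2. Stack: [2]
LOAD_CONST → push 3. Stack: [2, 3]
COMPARE_OP bool(<) → 2 vs 3 = True. Stack: [True]
POP_JUMP_IF_FALSE → pop True; no jump. Stack: []
LOAD_FAST_LOAD_FAST k,k → push 625,625. Stack: [625, 625]
BINARY_OP * → 625 * 625 = 390625. Stack: [390625]
STORE_FAST k → k=390625. Stack: []
LOAD_FAST i → push 2. Stack: [2]
LOAD_CONST → push 1. Stack: [2, 1]
BINARY_OP + → 2 + 1 = 3. Stack: [3]
STORE_FAST i → i=3. Stack: []
LOAD_FAST i → push 3. Stack: [3]
LOAD_CONST → push 3. Stack: [3, 3]
COMPARE_OP bool(<) → 3 vs 3 = False. Stack: [False]
POP_JUMP_IF_FALSE → pop False; jump. Stack: []
LOAD_FAST k → push 390625. Stack: [390625]
RETURN_VALUE → return 390625.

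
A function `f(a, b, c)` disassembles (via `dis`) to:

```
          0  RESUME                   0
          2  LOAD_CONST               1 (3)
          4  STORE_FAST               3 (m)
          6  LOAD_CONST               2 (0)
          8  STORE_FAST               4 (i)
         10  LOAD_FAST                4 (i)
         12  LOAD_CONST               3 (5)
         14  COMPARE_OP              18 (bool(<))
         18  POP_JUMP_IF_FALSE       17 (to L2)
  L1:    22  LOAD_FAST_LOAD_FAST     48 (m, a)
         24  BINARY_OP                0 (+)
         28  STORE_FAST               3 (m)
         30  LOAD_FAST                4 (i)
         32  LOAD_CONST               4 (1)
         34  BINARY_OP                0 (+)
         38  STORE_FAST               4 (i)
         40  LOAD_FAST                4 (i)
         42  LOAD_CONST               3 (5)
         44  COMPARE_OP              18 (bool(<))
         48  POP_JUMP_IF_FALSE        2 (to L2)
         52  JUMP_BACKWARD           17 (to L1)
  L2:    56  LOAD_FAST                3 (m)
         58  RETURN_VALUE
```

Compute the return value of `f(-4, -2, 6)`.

-17

LOAD_CONST → push 3. Stack: [3]
STORE_FAST m → m=3. Stack: []
LOAD_CONST → push 0. Stack: [0]
STORE_FAST i → i=0. Stack: []
LOAD_FAST i → push 0. Stack: [0]
LOAD_CONST → push 5. Stack: [0, 5]
COMPARE_OP bool(<) → 0 vs 5 = True. Stack: [True]
POP_JUMP_IF_FALSE → pop True; no jump. Stack: []
LOAD_FAST_LOAD_FAST m,a → push 3,-4. Stack: [3, -4]
BINARY_OP + → 3 + -4 = -1. Stack: [-1]
STORE_FAST m → m=-1. Stack: []
LOAD_FAST i → push 0. Stack: [0]
LOAD_CONST → push 1. Stack: [0, 1]
BINARY_OP + → 0 + 1 = 1. Stack: [1]
STORE_FAST i → i=1. Stack: []
LOAD_FAST i → push 1. Stack: [1]
LOAD_CONST → push 5. Stack: [1, 5]
COMPARE_OP bool(<) → 1 vs 5 = True. Stack: [True]
POP_JUMP_IF_FALSE → pop True; no jump. Stack: []
LOAD_FAST_LOAD_FAST m,a → push -1,-4. Stack: [-1, -4]
BINARY_OP + → -1 + -4 = -5. Stack: [-5]
STORE_FAST m → m=-5. Stack: []
LOAD_FAST i → push 1. Stack: [1]
LOAD_CONST → push 1. Stack: [1, 1]
BINARY_OP + → 1 + 1 = 2. Stack: [2]
STORE_FAST i → i=2. Stack: []
LOAD_FAST i → push 2. Stack: [2]
LOAD_CONST → push 5. Stack: [2, 5]
COMPARE_OP bool(<) → 2 vs 5 = True. Stack: [True]
POP_JUMP_IF_FALSE → pop True; no jump. Stack: []
LOAD_FAST_LOAD_FAST m,a → push -5,-4. Stack: [-5, -4]
BINARY_OP + → -5 + -4 = -9. Stack: [-9]
STORE_FAST m → m=-9. Stack: []
LOAD_FAST i → push 2. Stack: [2]
LOAD_CONST → push 1. Stack: [2, 1]
BINARY_OP + → 2 + 1 = 3. Stack: [3]
STORE_FAST i → i=3. Stack: []
LOAD_FAST i → push 3. Stack: [3]
LOAD_CONST → push 5. Stack: [3, 5]
COMPARE_OP bool(<) → 3 vs 5 = True. Stack: [True]
POP_JUMP_IF_FALSE → pop True; no jump. Stack: []
LOAD_FAST_LOAD_FAST m,a → push -9,-4. Stack: [-9, -4]
BINARY_OP + → -9 + -4 = -13. Stack: [-13]
STORE_FAST m → m=-13. Stack: []
LOAD_FAST i → push 3. Stack: [3]
LOAD_CONST → push 1. Stack: [3, 1]
BINARY_OP + → 3 + 1 = 4. Stack: [4]
STORE_FAST i → i=4. Stack: []
LOAD_FAST i → push 4. Stack: [4]
LOAD_CONST → push 5. Stack: [4, 5]
COMPARE_OP bool(<) → 4 vs 5 = True. Stack: [True]
POP_JUMP_IF_FALSE → pop True; no jump. Stack: []
LOAD_FAST_LOAD_FAST m,a → push -13,-4. Stack: [-13, -4]
BINARY_OP + → -13 + -4 = -17. Stack: [-17]
STORE_FAST m → m=-17. Stack: []
LOAD_FAST i → push 4. Stack: [4]
LOAD_CONST → push 1. Stack: [4, 1]
BINARY_OP + → 4 + 1 = 5. Stack: [5]
STORE_FAST i → i=5. Stack: []
LOAD_FAST i → push 5. Stack: [5]
LOAD_CONST → push 5. Stack: [5, 5]
COMPARE_OP bool(<) → 5 vs 5 = False. Stack: [False]
POP_JUMP_IF_FALSE → pop False; jump. Stack: []
LOAD_FAST m → push -17. Stack: [-17]
RETURN_VALUE → return -17.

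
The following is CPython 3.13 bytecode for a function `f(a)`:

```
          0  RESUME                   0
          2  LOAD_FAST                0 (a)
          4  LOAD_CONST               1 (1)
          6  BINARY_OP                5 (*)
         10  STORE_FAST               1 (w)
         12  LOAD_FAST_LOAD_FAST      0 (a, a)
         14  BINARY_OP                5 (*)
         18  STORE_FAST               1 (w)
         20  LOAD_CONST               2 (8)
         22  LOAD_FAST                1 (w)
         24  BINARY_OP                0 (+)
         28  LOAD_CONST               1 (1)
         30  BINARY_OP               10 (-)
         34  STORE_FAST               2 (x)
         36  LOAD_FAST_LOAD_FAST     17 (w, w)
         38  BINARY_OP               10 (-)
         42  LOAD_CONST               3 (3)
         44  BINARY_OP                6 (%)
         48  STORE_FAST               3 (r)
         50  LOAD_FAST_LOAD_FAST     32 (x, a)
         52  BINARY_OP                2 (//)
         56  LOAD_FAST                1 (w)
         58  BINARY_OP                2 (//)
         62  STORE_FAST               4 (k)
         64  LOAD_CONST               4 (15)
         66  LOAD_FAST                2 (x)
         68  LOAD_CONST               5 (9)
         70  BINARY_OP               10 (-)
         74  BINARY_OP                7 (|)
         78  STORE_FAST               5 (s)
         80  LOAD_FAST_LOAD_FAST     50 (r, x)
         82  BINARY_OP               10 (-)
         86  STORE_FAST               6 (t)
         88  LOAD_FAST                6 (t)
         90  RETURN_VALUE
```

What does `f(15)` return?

LOAD_FAST a → push 15. Stack: [15]
LOAD_CONST → push 1. Stack: [15, 1]
BINARY_OP * → 15 * 1 = 15. Stack: [15]
STORE_FAST w → w=15. Stack: []
LOAD_FAST_LOAD_FAST a,a → push 15,15. Stack: [15, 15]
BINARY_OP * → 15 * 15 = 225. Stack: [225]
STORE_FAST w → w=225. Stack: []
LOAD_CONST → push 8. Stack: [8]
LOAD_FAST w → push 225. Stack: [8, 225]
BINARY_OP + → 8 + 225 = 233. Stack: [233]
LOAD_CONST → push 1. Stack: [233, 1]
BINARY_OP - → 233 - 1 = 232. Stack: [232]
STORE_FAST x → x=232. Stack: []
LOAD_FAST_LOAD_FAST w,w → push 225,225. Stack: [225, 225]
BINARY_OP - → 225 - 225 = 0. Stack: [0]
LOAD_CONST → push 3. Stack: [0, 3]
BINARY_OP % → 0 % 3 = 0. Stack: [0]
STORE_FAST r → r=0. Stack: []
LOAD_FAST_LOAD_FAST x,a → push 232,15. Stack: [232, 15]
BINARY_OP // → 232 // 15 = 15. Stack: [15]
LOAD_FAST w → push 225. Stack: [15, 225]
BINARY_OP // → 15 // 225 = 0. Stack: [0]
STORE_FAST k → k=0. Stack: []
LOAD_CONST → push 15. Stack: [15]
LOAD_FAST x → push 232. Stack: [15, 232]
LOAD_CONST → push 9. Stack: [15, 232, 9]
BINARY_OP - → 232 - 9 = 223. Stack: [15, 223]
BINARY_OP | → 15 | 223 = 223. Stack: [223]
STORE_FAST s → s=223. Stack: []
LOAD_FAST_LOAD_FAST r,x → push 0,232. Stack: [0, 232]
BINARY_OP - → 0 - 232 = -232. Stack: [-232]
STORE_FAST t → t=-232. Stack: []
LOAD_FAST t → push -232. Stack: [-232]
RETURN_VALUE → return -232.

-232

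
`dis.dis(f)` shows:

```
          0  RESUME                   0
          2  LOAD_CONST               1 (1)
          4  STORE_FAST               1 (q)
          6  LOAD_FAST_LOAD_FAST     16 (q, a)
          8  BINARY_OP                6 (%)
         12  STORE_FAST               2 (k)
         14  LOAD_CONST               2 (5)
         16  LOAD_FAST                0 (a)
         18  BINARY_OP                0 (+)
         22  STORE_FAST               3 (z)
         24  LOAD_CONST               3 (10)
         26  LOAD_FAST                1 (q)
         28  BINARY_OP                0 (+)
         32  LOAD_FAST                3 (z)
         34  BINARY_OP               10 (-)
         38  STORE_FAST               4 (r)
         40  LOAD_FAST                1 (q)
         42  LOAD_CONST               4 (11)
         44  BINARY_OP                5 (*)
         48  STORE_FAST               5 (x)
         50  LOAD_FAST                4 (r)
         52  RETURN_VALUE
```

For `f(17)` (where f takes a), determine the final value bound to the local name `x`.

LOAD_CONST → push 1. Stack: [1]
STORE_FAST q → q=1. Stack: []
LOAD_FAST_LOAD_FAST q,a → push 1,17. Stack: [1, 17]
BINARY_OP % → 1 % 17 = 1. Stack: [1]
STORE_FAST k → k=1. Stack: []
LOAD_CONST → push 5. Stack: [5]
LOAD_FAST a → push 17. Stack: [5, 17]
BINARY_OP + → 5 + 17 = 22. Stack: [22]
STORE_FAST z → z=22. Stack: []
LOAD_CONST → push 10. Stack: [10]
LOAD_FAST q → push 1. Stack: [10, 1]
BINARY_OP + → 10 + 1 = 11. Stack: [11]
LOAD_FAST z → push 22. Stack: [11, 22]
BINARY_OP - → 11 - 22 = -11. Stack: [-11]
STORE_FAST r → r=-11. Stack: []
LOAD_FAST q → push 1. Stack: [1]
LOAD_CONST → push 11. Stack: [1, 11]
BINARY_OP * → 1 * 11 = 11. Stack: [11]
STORE_FAST x → x=11. Stack: []
LOAD_FAST r → push -11. Stack: [-11]
RETURN_VALUE → return -11.

11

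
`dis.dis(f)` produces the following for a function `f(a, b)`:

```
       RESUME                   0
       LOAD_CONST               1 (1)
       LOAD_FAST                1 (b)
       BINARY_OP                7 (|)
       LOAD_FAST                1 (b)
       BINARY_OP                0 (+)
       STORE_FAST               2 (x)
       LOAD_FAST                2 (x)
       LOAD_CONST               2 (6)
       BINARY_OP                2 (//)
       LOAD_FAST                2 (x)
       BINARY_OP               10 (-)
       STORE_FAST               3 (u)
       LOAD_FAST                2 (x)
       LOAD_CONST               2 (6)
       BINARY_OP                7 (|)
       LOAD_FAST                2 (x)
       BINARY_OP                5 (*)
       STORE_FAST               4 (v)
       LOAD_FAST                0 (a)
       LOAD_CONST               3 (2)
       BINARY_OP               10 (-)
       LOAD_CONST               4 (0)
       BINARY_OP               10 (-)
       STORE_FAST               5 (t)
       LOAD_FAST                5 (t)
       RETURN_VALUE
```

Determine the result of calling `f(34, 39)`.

LOAD_CONST → push 1. Stack: [1]
LOAD_FAST b → push 39. Stack: [1, 39]
BINARY_OP | → 1 | 39 = 39. Stack: [39]
LOAD_FAST b → push 39. Stack: [39, 39]
BINARY_OP + → 39 + 39 = 78. Stack: [78]
STORE_FAST x → x=78. Stack: []
LOAD_FAST x → push 78. Stack: [78]
LOAD_CONST → push 6. Stack: [78, 6]
BINARY_OP // → 78 // 6 = 13. Stack: [13]
LOAD_FAST x → push 78. Stack: [13, 78]
BINARY_OP - → 13 - 78 = -65. Stack: [-65]
STORE_FAST u → u=-65. Stack: []
LOAD_FAST x → push 78. Stack: [78]
LOAD_CONST → push 6. Stack: [78, 6]
BINARY_OP | → 78 | 6 = 78. Stack: [78]
LOAD_FAST x → push 78. Stack: [78, 78]
BINARY_OP * → 78 * 78 = 6084. Stack: [6084]
STORE_FAST v → v=6084. Stack: []
LOAD_FAST a → push 34. Stack: [34]
LOAD_CONST → push 2. Stack: [34, 2]
BINARY_OP - → 34 - 2 = 32. Stack: [32]
LOAD_CONST → push 0. Stack: [32, 0]
BINARY_OP - → 32 - 0 = 32. Stack: [32]
STORE_FAST t → t=32. Stack: []
LOAD_FAST t → push 32. Stack: [32]
RETURN_VALUE → return 32.

32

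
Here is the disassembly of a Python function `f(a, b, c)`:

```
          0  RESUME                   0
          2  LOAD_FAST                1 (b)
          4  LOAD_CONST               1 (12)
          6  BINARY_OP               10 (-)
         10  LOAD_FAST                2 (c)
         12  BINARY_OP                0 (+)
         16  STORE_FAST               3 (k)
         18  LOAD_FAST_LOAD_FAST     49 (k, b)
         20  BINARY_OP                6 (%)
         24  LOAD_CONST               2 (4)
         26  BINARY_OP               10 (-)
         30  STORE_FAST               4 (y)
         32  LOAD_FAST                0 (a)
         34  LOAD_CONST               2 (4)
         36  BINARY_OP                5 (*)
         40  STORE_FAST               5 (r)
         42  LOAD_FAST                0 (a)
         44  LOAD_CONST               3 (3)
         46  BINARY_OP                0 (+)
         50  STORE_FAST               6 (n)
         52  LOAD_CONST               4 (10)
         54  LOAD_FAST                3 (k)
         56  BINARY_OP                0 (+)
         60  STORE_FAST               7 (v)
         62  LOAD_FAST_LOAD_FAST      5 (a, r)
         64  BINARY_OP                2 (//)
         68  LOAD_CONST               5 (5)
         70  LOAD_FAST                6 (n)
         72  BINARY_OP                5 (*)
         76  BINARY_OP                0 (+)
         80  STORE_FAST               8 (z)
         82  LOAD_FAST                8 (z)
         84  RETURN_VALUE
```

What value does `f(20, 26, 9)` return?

LOAD_FAST b → push 26. Stack: [26]
LOAD_CONST → push 12. Stack: [26, 12]
BINARY_OP - → 26 - 12 = 14. Stack: [14]
LOAD_FAST c → push 9. Stack: [14, 9]
BINARY_OP + → 14 + 9 = 23. Stack: [23]
STORE_FAST k → k=23. Stack: []
LOAD_FAST_LOAD_FAST k,b → push 23,26. Stack: [23, 26]
BINARY_OP % → 23 % 26 = 23. Stack: [23]
LOAD_CONST → push 4. Stack: [23, 4]
BINARY_OP - → 23 - 4 = 19. Stack: [19]
STORE_FAST y → y=19. Stack: []
LOAD_FAST a → push 20. Stack: [20]
LOAD_CONST → push 4. Stack: [20, 4]
BINARY_OP * → 20 * 4 = 80. Stack: [80]
STORE_FAST r → r=80. Stack: []
LOAD_FAST a → push 20. Stack: [20]
LOAD_CONST → push 3. Stack: [20, 3]
BINARY_OP + → 20 + 3 = 23. Stack: [23]
STORE_FAST n → n=23. Stack: []
LOAD_CONST → push 10. Stack: [10]
LOAD_FAST k → push 23. Stack: [10, 23]
BINARY_OP + → 10 + 23 = 33. Stack: [33]
STORE_FAST v → v=33. Stack: []
LOAD_FAST_LOAD_FAST a,r → push 20,80. Stack: [20, 80]
BINARY_OP // → 20 // 80 = 0. Stack: [0]
LOAD_CONST → push 5. Stack: [0, 5]
LOAD_FAST n → push 23. Stack: [0, 5, 23]
BINARY_OP * → 5 * 23 = 115. Stack: [0, 115]
BINARY_OP + → 0 + 115 = 115. Stack: [115]
STORE_FAST z → z=115. Stack: []
LOAD_FAST z → push 115. Stack: [115]
RETURN_VALUE → return 115.

115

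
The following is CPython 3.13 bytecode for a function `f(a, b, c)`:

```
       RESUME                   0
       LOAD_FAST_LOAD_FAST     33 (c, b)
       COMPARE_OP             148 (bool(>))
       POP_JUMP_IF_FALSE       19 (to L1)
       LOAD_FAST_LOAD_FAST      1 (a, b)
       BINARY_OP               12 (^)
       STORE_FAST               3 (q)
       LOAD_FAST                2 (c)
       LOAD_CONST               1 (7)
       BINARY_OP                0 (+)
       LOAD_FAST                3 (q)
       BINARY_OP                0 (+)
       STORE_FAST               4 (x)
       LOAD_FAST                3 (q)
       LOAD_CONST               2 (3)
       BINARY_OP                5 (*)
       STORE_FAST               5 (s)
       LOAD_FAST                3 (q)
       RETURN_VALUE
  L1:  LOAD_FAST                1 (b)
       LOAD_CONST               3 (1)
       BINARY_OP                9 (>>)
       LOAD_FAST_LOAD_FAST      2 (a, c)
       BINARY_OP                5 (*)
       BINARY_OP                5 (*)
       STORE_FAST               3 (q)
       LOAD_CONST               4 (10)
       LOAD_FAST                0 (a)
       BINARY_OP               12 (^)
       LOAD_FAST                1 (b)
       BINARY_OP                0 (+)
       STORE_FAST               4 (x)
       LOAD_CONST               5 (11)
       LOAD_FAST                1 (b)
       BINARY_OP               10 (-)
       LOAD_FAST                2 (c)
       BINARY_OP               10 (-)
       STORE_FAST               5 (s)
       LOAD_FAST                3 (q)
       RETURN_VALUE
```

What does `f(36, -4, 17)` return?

LOAD_FAST_LOAD_FAST c,b → push 17,-4. Stack: [17, -4]
COMPARE_OP bool(>) → 17 vs -4 = True. Stack: [True]
POP_JUMP_IF_FALSE → pop True; no jump. Stack: []
LOAD_FAST_LOAD_FAST a,b → push 36,-4. Stack: [36, -4]
BINARY_OP ^ → 36 ^ -4 = -40. Stack: [-40]
STORE_FAST q → q=-40. Stack: []
LOAD_FAST c → push 17. Stack: [17]
LOAD_CONST → push 7. Stack: [17, 7]
BINARY_OP + → 17 + 7 = 24. Stack: [24]
LOAD_FAST q → push -40. Stack: [24, -40]
BINARY_OP + → 24 + -40 = -16. Stack: [-16]
STORE_FAST x → x=-16. Stack: []
LOAD_FAST q → push -40. Stack: [-40]
LOAD_CONST → push 3. Stack: [-40, 3]
BINARY_OP * → -40 * 3 = -120. Stack: [-120]
STORE_FAST s → s=-120. Stack: []
LOAD_FAST q → push -40. Stack: [-40]
RETURN_VALUE → return -40.

-40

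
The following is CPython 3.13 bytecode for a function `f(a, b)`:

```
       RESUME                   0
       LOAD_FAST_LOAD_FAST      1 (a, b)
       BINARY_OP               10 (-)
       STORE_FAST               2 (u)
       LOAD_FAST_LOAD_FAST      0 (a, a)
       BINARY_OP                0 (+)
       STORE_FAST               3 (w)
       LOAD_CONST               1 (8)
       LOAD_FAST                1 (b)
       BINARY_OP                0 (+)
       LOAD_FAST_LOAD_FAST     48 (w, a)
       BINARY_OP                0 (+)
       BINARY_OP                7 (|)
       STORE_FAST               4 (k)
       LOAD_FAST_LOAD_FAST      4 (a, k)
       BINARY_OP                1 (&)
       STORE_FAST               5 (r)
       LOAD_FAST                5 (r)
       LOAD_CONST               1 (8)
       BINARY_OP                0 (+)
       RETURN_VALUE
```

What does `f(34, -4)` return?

42

LOAD_FAST_LOAD_FAST a,b → push 34,-4. Stack: [34, -4]
BINARY_OP - → 34 - -4 = 38. Stack: [38]
STORE_FAST u → u=38. Stack: []
LOAD_FAST_LOAD_FAST a,a → push 34,34. Stack: [34, 34]
BINARY_OP + → 34 + 34 = 68. Stack: [68]
STORE_FAST w → w=68. Stack: []
LOAD_CONST → push 8. Stack: [8]
LOAD_FAST b → push -4. Stack: [8, -4]
BINARY_OP + → 8 + -4 = 4. Stack: [4]
LOAD_FAST_LOAD_FAST w,a → push 68,34. Stack: [4, 68, 34]
BINARY_OP + → 68 + 34 = 102. Stack: [4, 102]
BINARY_OP | → 4 | 102 = 102. Stack: [102]
STORE_FAST k → k=102. Stack: []
LOAD_FAST_LOAD_FAST a,k → push 34,102. Stack: [34, 102]
BINARY_OP & → 34 & 102 = 34. Stack: [34]
STORE_FAST r → r=34. Stack: []
LOAD_FAST r → push 34. Stack: [34]
LOAD_CONST → push 8. Stack: [34, 8]
BINARY_OP + → 34 + 8 = 42. Stack: [42]
RETURN_VALUE → return 42.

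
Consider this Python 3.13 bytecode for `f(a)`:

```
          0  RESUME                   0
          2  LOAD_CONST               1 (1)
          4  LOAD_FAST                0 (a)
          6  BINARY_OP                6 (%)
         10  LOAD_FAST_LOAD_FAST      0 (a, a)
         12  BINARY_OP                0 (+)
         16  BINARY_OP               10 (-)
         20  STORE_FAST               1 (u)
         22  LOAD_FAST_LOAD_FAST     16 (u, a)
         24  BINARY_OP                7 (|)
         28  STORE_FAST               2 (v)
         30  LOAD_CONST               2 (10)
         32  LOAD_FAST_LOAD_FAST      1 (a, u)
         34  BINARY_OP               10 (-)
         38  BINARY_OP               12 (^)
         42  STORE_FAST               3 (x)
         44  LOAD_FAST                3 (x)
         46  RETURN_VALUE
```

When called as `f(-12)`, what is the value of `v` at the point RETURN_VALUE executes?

-3

LOAD_CONST → push 1. Stack: [1]
LOAD_FAST a → push -12. Stack: [1, -12]
BINARY_OP % → 1 % -12 = -11. Stack: [-11]
LOAD_FAST_LOAD_FAST a,a → push -12,-12. Stack: [-11, -12, -12]
BINARY_OP + → -12 + -12 = -24. Stack: [-11, -24]
BINARY_OP - → -11 - -24 = 13. Stack: [13]
STORE_FAST u → u=13. Stack: []
LOAD_FAST_LOAD_FAST u,a → push 13,-12. Stack: [13, -12]
BINARY_OP | → 13 | -12 = -3. Stack: [-3]
STORE_FAST v → v=-3. Stack: []
LOAD_CONST → push 10. Stack: [10]
LOAD_FAST_LOAD_FAST a,u → push -12,13. Stack: [10, -12, 13]
BINARY_OP - → -12 - 13 = -25. Stack: [10, -25]
BINARY_OP ^ → 10 ^ -25 = -19. Stack: [-19]
STORE_FAST x → x=-19. Stack: []
LOAD_FAST x → push -19. Stack: [-19]
RETURN_VALUE → return -19.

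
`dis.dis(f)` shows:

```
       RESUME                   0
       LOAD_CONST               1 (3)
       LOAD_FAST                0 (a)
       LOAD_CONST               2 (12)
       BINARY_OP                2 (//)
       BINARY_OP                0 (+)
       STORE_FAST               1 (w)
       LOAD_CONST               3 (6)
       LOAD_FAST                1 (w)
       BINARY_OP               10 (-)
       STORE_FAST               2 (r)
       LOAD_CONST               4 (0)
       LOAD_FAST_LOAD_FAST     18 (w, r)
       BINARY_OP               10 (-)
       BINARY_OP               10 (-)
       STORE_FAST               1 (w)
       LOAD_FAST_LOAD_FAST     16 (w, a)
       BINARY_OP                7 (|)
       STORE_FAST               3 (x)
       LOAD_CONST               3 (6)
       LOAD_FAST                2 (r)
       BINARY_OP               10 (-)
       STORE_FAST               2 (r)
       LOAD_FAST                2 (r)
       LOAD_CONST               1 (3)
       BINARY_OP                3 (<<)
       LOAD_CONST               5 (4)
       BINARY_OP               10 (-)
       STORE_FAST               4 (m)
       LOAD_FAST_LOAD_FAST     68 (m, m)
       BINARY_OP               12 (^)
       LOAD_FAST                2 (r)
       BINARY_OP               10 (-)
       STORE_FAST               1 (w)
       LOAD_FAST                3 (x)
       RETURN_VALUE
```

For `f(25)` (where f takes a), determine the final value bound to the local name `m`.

LOAD_CONST → push 3. Stack: [3]
LOAD_FAST a → push 25. Stack: [3, 25]
LOAD_CONST → push 12. Stack: [3, 25, 12]
BINARY_OP // → 25 // 12 = 2. Stack: [3, 2]
BINARY_OP + → 3 + 2 = 5. Stack: [5]
STORE_FAST w → w=5. Stack: []
LOAD_CONST → push 6. Stack: [6]
LOAD_FAST w → push 5. Stack: [6, 5]
BINARY_OP - → 6 - 5 = 1. Stack: [1]
STORE_FAST r → r=1. Stack: []
LOAD_CONST → push 0. Stack: [0]
LOAD_FAST_LOAD_FAST w,r → push 5,1. Stack: [0, 5, 1]
BINARY_OP - → 5 - 1 = 4. Stack: [0, 4]
BINARY_OP - → 0 - 4 = -4. Stack: [-4]
STORE_FAST w → w=-4. Stack: []
LOAD_FAST_LOAD_FAST w,a → push -4,25. Stack: [-4, 25]
BINARY_OP | → -4 | 25 = -3. Stack: [-3]
STORE_FAST x → x=-3. Stack: []
LOAD_CONST → push 6. Stack: [6]
LOAD_FAST r → push 1. Stack: [6, 1]
BINARY_OP - → 6 - 1 = 5. Stack: [5]
STORE_FAST r → r=5. Stack: []
LOAD_FAST r → push 5. Stack: [5]
LOAD_CONST → push 3. Stack: [5, 3]
BINARY_OP << → 5 << 3 = 40. Stack: [40]
LOAD_CONST → push 4. Stack: [40, 4]
BINARY_OP - → 40 - 4 = 36. Stack: [36]
STORE_FAST m → m=36. Stack: []
LOAD_FAST_LOAD_FAST m,m → push 36,36. Stack: [36, 36]
BINARY_OP ^ → 36 ^ 36 = 0. Stack: [0]
LOAD_FAST r → push 5. Stack: [0, 5]
BINARY_OP - → 0 - 5 = -5. Stack: [-5]
STORE_FAST w → w=-5. Stack: []
LOAD_FAST x → push -3. Stack: [-3]
RETURN_VALUE → return -3.

36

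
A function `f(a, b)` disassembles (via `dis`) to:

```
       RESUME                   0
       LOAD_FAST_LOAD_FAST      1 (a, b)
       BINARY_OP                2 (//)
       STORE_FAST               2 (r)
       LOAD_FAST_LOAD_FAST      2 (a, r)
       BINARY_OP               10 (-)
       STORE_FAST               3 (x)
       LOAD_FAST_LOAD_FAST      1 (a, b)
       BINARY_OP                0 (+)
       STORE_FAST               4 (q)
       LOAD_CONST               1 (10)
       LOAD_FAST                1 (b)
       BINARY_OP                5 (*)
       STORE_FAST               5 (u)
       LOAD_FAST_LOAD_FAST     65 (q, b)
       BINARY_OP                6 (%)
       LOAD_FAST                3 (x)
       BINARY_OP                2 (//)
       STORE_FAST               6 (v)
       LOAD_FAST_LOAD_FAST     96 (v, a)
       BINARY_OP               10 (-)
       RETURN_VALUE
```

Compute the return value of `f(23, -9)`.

LOAD_FAST_LOAD_FAST a,b → push 23,-9. Stack: [23, -9]
BINARY_OP // → 23 // -9 = -3. Stack: [-3]
STORE_FAST r → r=-3. Stack: []
LOAD_FAST_LOAD_FAST a,r → push 23,-3. Stack: [23, -3]
BINARY_OP - → 23 - -3 = 26. Stack: [26]
STORE_FAST x → x=26. Stack: []
LOAD_FAST_LOAD_FAST a,b → push 23,-9. Stack: [23, -9]
BINARY_OP + → 23 + -9 = 14. Stack: [14]
STORE_FAST q → q=14. Stack: []
LOAD_CONST → push 10. Stack: [10]
LOAD_FAST b → push -9. Stack: [10, -9]
BINARY_OP * → 10 * -9 = -90. Stack: [-90]
STORE_FAST u → u=-90. Stack: []
LOAD_FAST_LOAD_FAST q,b → push 14,-9. Stack: [14, -9]
BINARY_OP % → 14 % -9 = -4. Stack: [-4]
LOAD_FAST x → push 26. Stack: [-4, 26]
BINARY_OP // → -4 // 26 = -1. Stack: [-1]
STORE_FAST v → v=-1. Stack: []
LOAD_FAST_LOAD_FAST v,a → push -1,23. Stack: [-1, 23]
BINARY_OP - → -1 - 23 = -24. Stack: [-24]
RETURN_VALUE → return -24.

-24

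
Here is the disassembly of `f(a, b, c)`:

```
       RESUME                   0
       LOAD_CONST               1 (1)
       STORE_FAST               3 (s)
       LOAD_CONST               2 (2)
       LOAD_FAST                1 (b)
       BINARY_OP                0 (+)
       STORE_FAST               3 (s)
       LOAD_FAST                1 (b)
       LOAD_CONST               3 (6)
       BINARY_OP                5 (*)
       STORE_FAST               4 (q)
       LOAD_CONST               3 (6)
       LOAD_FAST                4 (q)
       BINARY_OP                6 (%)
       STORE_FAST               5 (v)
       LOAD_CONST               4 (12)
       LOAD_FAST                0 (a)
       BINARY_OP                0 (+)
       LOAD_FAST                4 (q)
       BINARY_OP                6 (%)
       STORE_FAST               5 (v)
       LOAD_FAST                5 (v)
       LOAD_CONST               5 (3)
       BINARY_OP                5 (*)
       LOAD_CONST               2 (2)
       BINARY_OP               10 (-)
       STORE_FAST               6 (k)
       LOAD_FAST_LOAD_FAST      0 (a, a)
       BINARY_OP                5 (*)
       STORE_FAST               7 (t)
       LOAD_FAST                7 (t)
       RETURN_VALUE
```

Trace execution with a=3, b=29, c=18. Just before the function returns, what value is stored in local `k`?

43

LOAD_CONST → push 1. Stack: [1]
STORE_FAST s → s=1. Stack: []
LOAD_CONST → push 2. Stack: [2]
LOAD_FAST b → push 29. Stack: [2, 29]
BINARY_OP + → 2 + 29 = 31. Stack: [31]
STORE_FAST s → s=31. Stack: []
LOAD_FAST b → push 29. Stack: [29]
LOAD_CONST → push 6. Stack: [29, 6]
BINARY_OP * → 29 * 6 = 174. Stack: [174]
STORE_FAST q → q=174. Stack: []
LOAD_CONST → push 6. Stack: [6]
LOAD_FAST q → push 174. Stack: [6, 174]
BINARY_OP % → 6 % 174 = 6. Stack: [6]
STORE_FAST v → v=6. Stack: []
LOAD_CONST → push 12. Stack: [12]
LOAD_FAST a → push 3. Stack: [12, 3]
BINARY_OP + → 12 + 3 = 15. Stack: [15]
LOAD_FAST q → push 174. Stack: [15, 174]
BINARY_OP % → 15 % 174 = 15. Stack: [15]
STORE_FAST v → v=15. Stack: []
LOAD_FAST v → push 15. Stack: [15]
LOAD_CONST → push 3. Stack: [15, 3]
BINARY_OP * → 15 * 3 = 45. Stack: [45]
LOAD_CONST → push 2. Stack: [45, 2]
BINARY_OP - → 45 - 2 = 43. Stack: [43]
STORE_FAST k → k=43. Stack: []
LOAD_FAST_LOAD_FAST a,a → push 3,3. Stack: [3, 3]
BINARY_OP * → 3 * 3 = 9. Stack: [9]
STORE_FAST t → t=9. Stack: []
LOAD_FAST t → push 9. Stack: [9]
RETURN_VALUE → return 9.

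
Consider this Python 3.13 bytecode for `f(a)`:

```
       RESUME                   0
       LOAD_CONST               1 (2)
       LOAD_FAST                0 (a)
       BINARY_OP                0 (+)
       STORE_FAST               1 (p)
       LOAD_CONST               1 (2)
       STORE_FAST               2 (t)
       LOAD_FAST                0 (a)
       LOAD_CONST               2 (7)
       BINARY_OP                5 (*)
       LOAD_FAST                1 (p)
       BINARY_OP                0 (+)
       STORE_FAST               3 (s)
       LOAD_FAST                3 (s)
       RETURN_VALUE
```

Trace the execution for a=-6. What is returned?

LOAD_CONST → push 2. Stack: [2]
LOAD_FAST a → push -6. Stack: [2, -6]
BINARY_OP + → 2 + -6 = -4. Stack: [-4]
STORE_FAST p → p=-4. Stack: []
LOAD_CONST → push 2. Stack: [2]
STORE_FAST t → t=2. Stack: []
LOAD_FAST a → push -6. Stack: [-6]
LOAD_CONST → push 7. Stack: [-6, 7]
BINARY_OP * → -6 * 7 = -42. Stack: [-42]
LOAD_FAST p → push -4. Stack: [-42, -4]
BINARY_OP + → -42 + -4 = -46. Stack: [-46]
STORE_FAST s → s=-46. Stack: []
LOAD_FAST s → push -46. Stack: [-46]
RETURN_VALUE → return -46.

-46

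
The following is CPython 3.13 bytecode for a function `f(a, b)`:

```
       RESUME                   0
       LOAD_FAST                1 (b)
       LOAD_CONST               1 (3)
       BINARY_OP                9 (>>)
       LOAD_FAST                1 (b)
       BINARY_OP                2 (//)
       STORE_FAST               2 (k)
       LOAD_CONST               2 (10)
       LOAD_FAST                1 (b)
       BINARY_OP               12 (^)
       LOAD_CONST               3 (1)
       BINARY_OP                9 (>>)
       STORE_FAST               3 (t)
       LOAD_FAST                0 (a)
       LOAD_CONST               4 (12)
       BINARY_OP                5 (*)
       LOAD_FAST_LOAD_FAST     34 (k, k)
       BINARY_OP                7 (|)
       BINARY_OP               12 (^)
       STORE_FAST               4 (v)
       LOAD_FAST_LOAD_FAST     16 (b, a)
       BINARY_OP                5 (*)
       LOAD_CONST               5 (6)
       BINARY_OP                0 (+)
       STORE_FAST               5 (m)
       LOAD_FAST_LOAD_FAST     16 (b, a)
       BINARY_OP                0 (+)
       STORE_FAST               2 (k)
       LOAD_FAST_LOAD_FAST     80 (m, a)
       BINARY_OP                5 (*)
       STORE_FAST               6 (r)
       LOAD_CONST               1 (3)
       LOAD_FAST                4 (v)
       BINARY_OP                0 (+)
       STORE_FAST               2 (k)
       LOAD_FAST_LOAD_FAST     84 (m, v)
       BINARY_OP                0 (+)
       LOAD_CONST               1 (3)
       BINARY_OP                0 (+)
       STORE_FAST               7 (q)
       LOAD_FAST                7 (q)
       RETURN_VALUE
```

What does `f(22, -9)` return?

LOAD_FAST b → push -9. Stack: [-9]
LOAD_CONST → push 3. Stack: [-9, 3]
BINARY_OP >> → -9 >> 3 = -2. Stack: [-2]
LOAD_FAST b → push -9. Stack: [-2, -9]
BINARY_OP // → -2 // -9 = 0. Stack: [0]
STORE_FAST k → k=0. Stack: []
LOAD_CONST → push 10. Stack: [10]
LOAD_FAST b → push -9. Stack: [10, -9]
BINARY_OP ^ → 10 ^ -9 = -3. Stack: [-3]
LOAD_CONST → push 1. Stack: [-3, 1]
BINARY_OP >> → -3 >> 1 = -2. Stack: [-2]
STORE_FAST t → t=-2. Stack: []
LOAD_FAST a → push 22. Stack: [22]
LOAD_CONST → push 12. Stack: [22, 12]
BINARY_OP * → 22 * 12 = 264. Stack: [264]
LOAD_FAST_LOAD_FAST k,k → push 0,0. Stack: [264, 0, 0]
BINARY_OP | → 0 | 0 = 0. Stack: [264, 0]
BINARY_OP ^ → 264 ^ 0 = 264. Stack: [264]
STORE_FAST v → v=264. Stack: []
LOAD_FAST_LOAD_FAST b,a → push -9,22. Stack: [-9, 22]
BINARY_OP * → -9 * 22 = -198. Stack: [-198]
LOAD_CONST → push 6. Stack: [-198, 6]
BINARY_OP + → -198 + 6 = -192. Stack: [-192]
STORE_FAST m → m=-192. Stack: []
LOAD_FAST_LOAD_FAST b,a → push -9,22. Stack: [-9, 22]
BINARY_OP + → -9 + 22 = 13. Stack: [13]
STORE_FAST k → k=13. Stack: []
LOAD_FAST_LOAD_FAST m,a → push -192,22. Stack: [-192, 22]
BINARY_OP * → -192 * 22 = -4224. Stack: [-4224]
STORE_FAST r → r=-4224. Stack: []
LOAD_CONST → push 3. Stack: [3]
LOAD_FAST v → push 264. Stack: [3, 264]
BINARY_OP + → 3 + 264 = 267. Stack: [267]
STORE_FAST k → k=267. Stack: []
LOAD_FAST_LOAD_FAST m,v → push -192,264. Stack: [-192, 264]
BINARY_OP + → -192 + 264 = 72. Stack: [72]
LOAD_CONST → push 3. Stack: [72, 3]
BINARY_OP + → 72 + 3 = 75. Stack: [75]
STORE_FAST q → q=75. Stack: []
LOAD_FAST q → push 75. Stack: [75]
RETURN_VALUE → return 75.

75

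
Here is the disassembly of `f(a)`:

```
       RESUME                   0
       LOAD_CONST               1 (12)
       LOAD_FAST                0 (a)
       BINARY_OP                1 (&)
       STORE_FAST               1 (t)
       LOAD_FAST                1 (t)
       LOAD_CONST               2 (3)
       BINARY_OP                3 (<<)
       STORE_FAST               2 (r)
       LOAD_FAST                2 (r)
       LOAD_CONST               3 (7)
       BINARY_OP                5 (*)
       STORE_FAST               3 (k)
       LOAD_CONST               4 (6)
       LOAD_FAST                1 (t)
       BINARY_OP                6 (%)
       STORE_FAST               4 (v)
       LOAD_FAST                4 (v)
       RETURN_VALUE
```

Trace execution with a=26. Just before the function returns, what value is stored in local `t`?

LOAD_CONST → push 12. Stack: [12]
LOAD_FAST a → push 26. Stack: [12, 26]
BINARY_OP & → 12 & 26 = 8. Stack: [8]
STORE_FAST t → t=8. Stack: []
LOAD_FAST t → push 8. Stack: [8]
LOAD_CONST → push 3. Stack: [8, 3]
BINARY_OP << → 8 << 3 = 64. Stack: [64]
STORE_FAST r → r=64. Stack: []
LOAD_FAST r → push 64. Stack: [64]
LOAD_CONST → push 7. Stack: [64, 7]
BINARY_OP * → 64 * 7 = 448. Stack: [448]
STORE_FAST k → k=448. Stack: []
LOAD_CONST → push 6. Stack: [6]
LOAD_FAST t → push 8. Stack: [6, 8]
BINARY_OP % → 6 % 8 = 6. Stack: [6]
STORE_FAST v → v=6. Stack: []
LOAD_FAST v → push 6. Stack: [6]
RETURN_VALUE → return 6.

8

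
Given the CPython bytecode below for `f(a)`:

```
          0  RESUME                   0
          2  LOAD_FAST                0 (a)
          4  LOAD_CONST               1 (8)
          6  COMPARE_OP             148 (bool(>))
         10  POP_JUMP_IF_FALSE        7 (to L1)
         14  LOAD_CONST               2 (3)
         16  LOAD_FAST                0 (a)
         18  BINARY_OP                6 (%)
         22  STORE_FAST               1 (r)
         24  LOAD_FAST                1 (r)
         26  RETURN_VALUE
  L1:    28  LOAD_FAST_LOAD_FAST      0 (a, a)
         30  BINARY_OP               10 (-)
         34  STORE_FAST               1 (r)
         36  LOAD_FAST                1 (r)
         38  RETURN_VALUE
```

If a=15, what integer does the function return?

LOAD_FAST a → push 15. Stack: [15]
LOAD_CONST → push 8. Stack: [15, 8]
COMPARE_OP bool(>) → 15 vs 8 = True. Stack: [True]
POP_JUMP_IF_FALSE → pop True; no jump. Stack: []
LOAD_CONST → push 3. Stack: [3]
LOAD_FAST a → push 15. Stack: [3, 15]
BINARY_OP % → 3 % 15 = 3. Stack: [3]
STORE_FAST r → r=3. Stack: []
LOAD_FAST r → push 3. Stack: [3]
RETURN_VALUE → return 3.

3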